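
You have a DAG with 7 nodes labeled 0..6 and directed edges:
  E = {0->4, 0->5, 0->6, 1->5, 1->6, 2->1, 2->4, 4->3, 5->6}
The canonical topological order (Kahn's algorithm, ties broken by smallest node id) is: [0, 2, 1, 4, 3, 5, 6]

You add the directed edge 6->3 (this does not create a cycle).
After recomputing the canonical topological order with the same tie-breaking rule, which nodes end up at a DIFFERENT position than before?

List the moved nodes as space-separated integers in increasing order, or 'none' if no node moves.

Old toposort: [0, 2, 1, 4, 3, 5, 6]
Added edge 6->3
Recompute Kahn (smallest-id tiebreak):
  initial in-degrees: [0, 1, 0, 2, 2, 2, 3]
  ready (indeg=0): [0, 2]
  pop 0: indeg[4]->1; indeg[5]->1; indeg[6]->2 | ready=[2] | order so far=[0]
  pop 2: indeg[1]->0; indeg[4]->0 | ready=[1, 4] | order so far=[0, 2]
  pop 1: indeg[5]->0; indeg[6]->1 | ready=[4, 5] | order so far=[0, 2, 1]
  pop 4: indeg[3]->1 | ready=[5] | order so far=[0, 2, 1, 4]
  pop 5: indeg[6]->0 | ready=[6] | order so far=[0, 2, 1, 4, 5]
  pop 6: indeg[3]->0 | ready=[3] | order so far=[0, 2, 1, 4, 5, 6]
  pop 3: no out-edges | ready=[] | order so far=[0, 2, 1, 4, 5, 6, 3]
New canonical toposort: [0, 2, 1, 4, 5, 6, 3]
Compare positions:
  Node 0: index 0 -> 0 (same)
  Node 1: index 2 -> 2 (same)
  Node 2: index 1 -> 1 (same)
  Node 3: index 4 -> 6 (moved)
  Node 4: index 3 -> 3 (same)
  Node 5: index 5 -> 4 (moved)
  Node 6: index 6 -> 5 (moved)
Nodes that changed position: 3 5 6

Answer: 3 5 6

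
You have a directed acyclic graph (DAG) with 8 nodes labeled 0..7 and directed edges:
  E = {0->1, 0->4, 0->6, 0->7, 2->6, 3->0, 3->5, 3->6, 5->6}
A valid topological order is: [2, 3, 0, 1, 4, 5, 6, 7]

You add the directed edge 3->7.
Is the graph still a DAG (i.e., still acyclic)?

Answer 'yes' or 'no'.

Given toposort: [2, 3, 0, 1, 4, 5, 6, 7]
Position of 3: index 1; position of 7: index 7
New edge 3->7: forward
Forward edge: respects the existing order. Still a DAG, same toposort still valid.
Still a DAG? yes

Answer: yes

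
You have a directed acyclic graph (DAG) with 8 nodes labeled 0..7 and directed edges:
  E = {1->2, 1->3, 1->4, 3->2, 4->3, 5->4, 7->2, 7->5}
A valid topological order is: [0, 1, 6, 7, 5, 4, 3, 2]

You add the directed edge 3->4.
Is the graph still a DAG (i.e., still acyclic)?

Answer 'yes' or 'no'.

Given toposort: [0, 1, 6, 7, 5, 4, 3, 2]
Position of 3: index 6; position of 4: index 5
New edge 3->4: backward (u after v in old order)
Backward edge: old toposort is now invalid. Check if this creates a cycle.
Does 4 already reach 3? Reachable from 4: [2, 3, 4]. YES -> cycle!
Still a DAG? no

Answer: no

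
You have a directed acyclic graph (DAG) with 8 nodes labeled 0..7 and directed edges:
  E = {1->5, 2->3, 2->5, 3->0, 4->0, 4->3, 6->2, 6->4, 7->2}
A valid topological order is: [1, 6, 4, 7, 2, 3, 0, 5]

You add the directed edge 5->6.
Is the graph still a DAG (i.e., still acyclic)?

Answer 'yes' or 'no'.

Answer: no

Derivation:
Given toposort: [1, 6, 4, 7, 2, 3, 0, 5]
Position of 5: index 7; position of 6: index 1
New edge 5->6: backward (u after v in old order)
Backward edge: old toposort is now invalid. Check if this creates a cycle.
Does 6 already reach 5? Reachable from 6: [0, 2, 3, 4, 5, 6]. YES -> cycle!
Still a DAG? no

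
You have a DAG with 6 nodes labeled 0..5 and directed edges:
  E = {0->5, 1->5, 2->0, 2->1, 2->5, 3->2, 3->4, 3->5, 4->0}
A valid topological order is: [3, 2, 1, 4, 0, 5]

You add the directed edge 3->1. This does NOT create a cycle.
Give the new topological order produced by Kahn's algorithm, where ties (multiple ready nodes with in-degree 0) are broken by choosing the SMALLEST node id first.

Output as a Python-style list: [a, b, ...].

Old toposort: [3, 2, 1, 4, 0, 5]
Added edge: 3->1
Position of 3 (0) < position of 1 (2). Old order still valid.
Run Kahn's algorithm (break ties by smallest node id):
  initial in-degrees: [2, 2, 1, 0, 1, 4]
  ready (indeg=0): [3]
  pop 3: indeg[1]->1; indeg[2]->0; indeg[4]->0; indeg[5]->3 | ready=[2, 4] | order so far=[3]
  pop 2: indeg[0]->1; indeg[1]->0; indeg[5]->2 | ready=[1, 4] | order so far=[3, 2]
  pop 1: indeg[5]->1 | ready=[4] | order so far=[3, 2, 1]
  pop 4: indeg[0]->0 | ready=[0] | order so far=[3, 2, 1, 4]
  pop 0: indeg[5]->0 | ready=[5] | order so far=[3, 2, 1, 4, 0]
  pop 5: no out-edges | ready=[] | order so far=[3, 2, 1, 4, 0, 5]
  Result: [3, 2, 1, 4, 0, 5]

Answer: [3, 2, 1, 4, 0, 5]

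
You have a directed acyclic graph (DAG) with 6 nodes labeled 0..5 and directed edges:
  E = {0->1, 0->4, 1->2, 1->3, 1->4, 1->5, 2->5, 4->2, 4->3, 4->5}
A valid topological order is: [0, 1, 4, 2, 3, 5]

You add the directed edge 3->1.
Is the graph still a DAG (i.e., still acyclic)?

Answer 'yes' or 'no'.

Answer: no

Derivation:
Given toposort: [0, 1, 4, 2, 3, 5]
Position of 3: index 4; position of 1: index 1
New edge 3->1: backward (u after v in old order)
Backward edge: old toposort is now invalid. Check if this creates a cycle.
Does 1 already reach 3? Reachable from 1: [1, 2, 3, 4, 5]. YES -> cycle!
Still a DAG? no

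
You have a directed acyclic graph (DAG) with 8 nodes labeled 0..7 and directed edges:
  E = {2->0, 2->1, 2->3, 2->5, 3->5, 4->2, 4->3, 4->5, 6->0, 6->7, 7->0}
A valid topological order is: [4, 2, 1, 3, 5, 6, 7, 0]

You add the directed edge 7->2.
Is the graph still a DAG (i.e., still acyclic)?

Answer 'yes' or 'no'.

Answer: yes

Derivation:
Given toposort: [4, 2, 1, 3, 5, 6, 7, 0]
Position of 7: index 6; position of 2: index 1
New edge 7->2: backward (u after v in old order)
Backward edge: old toposort is now invalid. Check if this creates a cycle.
Does 2 already reach 7? Reachable from 2: [0, 1, 2, 3, 5]. NO -> still a DAG (reorder needed).
Still a DAG? yes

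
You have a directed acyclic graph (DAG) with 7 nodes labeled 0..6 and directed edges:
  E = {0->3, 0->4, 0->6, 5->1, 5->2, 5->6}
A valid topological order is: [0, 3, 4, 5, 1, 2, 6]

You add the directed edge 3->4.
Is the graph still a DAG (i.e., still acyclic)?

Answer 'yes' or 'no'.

Given toposort: [0, 3, 4, 5, 1, 2, 6]
Position of 3: index 1; position of 4: index 2
New edge 3->4: forward
Forward edge: respects the existing order. Still a DAG, same toposort still valid.
Still a DAG? yes

Answer: yes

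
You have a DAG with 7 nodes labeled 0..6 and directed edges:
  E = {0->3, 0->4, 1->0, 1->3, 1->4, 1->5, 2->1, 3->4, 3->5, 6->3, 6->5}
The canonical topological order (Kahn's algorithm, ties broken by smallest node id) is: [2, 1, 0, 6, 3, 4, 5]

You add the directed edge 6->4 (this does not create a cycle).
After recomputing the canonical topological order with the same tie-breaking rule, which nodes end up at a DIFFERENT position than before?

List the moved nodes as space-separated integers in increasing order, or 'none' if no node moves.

Answer: none

Derivation:
Old toposort: [2, 1, 0, 6, 3, 4, 5]
Added edge 6->4
Recompute Kahn (smallest-id tiebreak):
  initial in-degrees: [1, 1, 0, 3, 4, 3, 0]
  ready (indeg=0): [2, 6]
  pop 2: indeg[1]->0 | ready=[1, 6] | order so far=[2]
  pop 1: indeg[0]->0; indeg[3]->2; indeg[4]->3; indeg[5]->2 | ready=[0, 6] | order so far=[2, 1]
  pop 0: indeg[3]->1; indeg[4]->2 | ready=[6] | order so far=[2, 1, 0]
  pop 6: indeg[3]->0; indeg[4]->1; indeg[5]->1 | ready=[3] | order so far=[2, 1, 0, 6]
  pop 3: indeg[4]->0; indeg[5]->0 | ready=[4, 5] | order so far=[2, 1, 0, 6, 3]
  pop 4: no out-edges | ready=[5] | order so far=[2, 1, 0, 6, 3, 4]
  pop 5: no out-edges | ready=[] | order so far=[2, 1, 0, 6, 3, 4, 5]
New canonical toposort: [2, 1, 0, 6, 3, 4, 5]
Compare positions:
  Node 0: index 2 -> 2 (same)
  Node 1: index 1 -> 1 (same)
  Node 2: index 0 -> 0 (same)
  Node 3: index 4 -> 4 (same)
  Node 4: index 5 -> 5 (same)
  Node 5: index 6 -> 6 (same)
  Node 6: index 3 -> 3 (same)
Nodes that changed position: none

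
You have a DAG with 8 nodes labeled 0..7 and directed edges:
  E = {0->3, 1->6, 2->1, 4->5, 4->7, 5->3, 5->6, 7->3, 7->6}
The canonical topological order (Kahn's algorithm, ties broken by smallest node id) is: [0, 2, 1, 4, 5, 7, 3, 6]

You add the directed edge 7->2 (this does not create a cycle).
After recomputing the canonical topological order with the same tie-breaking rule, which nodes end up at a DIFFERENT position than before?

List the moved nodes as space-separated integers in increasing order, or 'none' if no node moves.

Old toposort: [0, 2, 1, 4, 5, 7, 3, 6]
Added edge 7->2
Recompute Kahn (smallest-id tiebreak):
  initial in-degrees: [0, 1, 1, 3, 0, 1, 3, 1]
  ready (indeg=0): [0, 4]
  pop 0: indeg[3]->2 | ready=[4] | order so far=[0]
  pop 4: indeg[5]->0; indeg[7]->0 | ready=[5, 7] | order so far=[0, 4]
  pop 5: indeg[3]->1; indeg[6]->2 | ready=[7] | order so far=[0, 4, 5]
  pop 7: indeg[2]->0; indeg[3]->0; indeg[6]->1 | ready=[2, 3] | order so far=[0, 4, 5, 7]
  pop 2: indeg[1]->0 | ready=[1, 3] | order so far=[0, 4, 5, 7, 2]
  pop 1: indeg[6]->0 | ready=[3, 6] | order so far=[0, 4, 5, 7, 2, 1]
  pop 3: no out-edges | ready=[6] | order so far=[0, 4, 5, 7, 2, 1, 3]
  pop 6: no out-edges | ready=[] | order so far=[0, 4, 5, 7, 2, 1, 3, 6]
New canonical toposort: [0, 4, 5, 7, 2, 1, 3, 6]
Compare positions:
  Node 0: index 0 -> 0 (same)
  Node 1: index 2 -> 5 (moved)
  Node 2: index 1 -> 4 (moved)
  Node 3: index 6 -> 6 (same)
  Node 4: index 3 -> 1 (moved)
  Node 5: index 4 -> 2 (moved)
  Node 6: index 7 -> 7 (same)
  Node 7: index 5 -> 3 (moved)
Nodes that changed position: 1 2 4 5 7

Answer: 1 2 4 5 7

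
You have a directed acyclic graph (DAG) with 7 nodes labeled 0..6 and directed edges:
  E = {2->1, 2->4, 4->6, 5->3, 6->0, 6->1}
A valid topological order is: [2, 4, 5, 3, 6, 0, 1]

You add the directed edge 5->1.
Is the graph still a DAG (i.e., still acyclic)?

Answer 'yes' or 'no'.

Given toposort: [2, 4, 5, 3, 6, 0, 1]
Position of 5: index 2; position of 1: index 6
New edge 5->1: forward
Forward edge: respects the existing order. Still a DAG, same toposort still valid.
Still a DAG? yes

Answer: yes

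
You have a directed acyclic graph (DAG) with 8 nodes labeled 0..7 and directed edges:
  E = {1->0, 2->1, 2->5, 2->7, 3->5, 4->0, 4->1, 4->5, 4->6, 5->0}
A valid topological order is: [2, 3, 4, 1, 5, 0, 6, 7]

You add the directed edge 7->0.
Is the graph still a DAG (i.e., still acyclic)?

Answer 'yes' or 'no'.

Given toposort: [2, 3, 4, 1, 5, 0, 6, 7]
Position of 7: index 7; position of 0: index 5
New edge 7->0: backward (u after v in old order)
Backward edge: old toposort is now invalid. Check if this creates a cycle.
Does 0 already reach 7? Reachable from 0: [0]. NO -> still a DAG (reorder needed).
Still a DAG? yes

Answer: yes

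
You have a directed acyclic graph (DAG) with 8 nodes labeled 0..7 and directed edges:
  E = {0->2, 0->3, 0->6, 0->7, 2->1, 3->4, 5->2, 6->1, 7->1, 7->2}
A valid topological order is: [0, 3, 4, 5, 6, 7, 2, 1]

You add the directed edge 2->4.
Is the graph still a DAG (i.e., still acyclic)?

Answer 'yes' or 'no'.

Given toposort: [0, 3, 4, 5, 6, 7, 2, 1]
Position of 2: index 6; position of 4: index 2
New edge 2->4: backward (u after v in old order)
Backward edge: old toposort is now invalid. Check if this creates a cycle.
Does 4 already reach 2? Reachable from 4: [4]. NO -> still a DAG (reorder needed).
Still a DAG? yes

Answer: yes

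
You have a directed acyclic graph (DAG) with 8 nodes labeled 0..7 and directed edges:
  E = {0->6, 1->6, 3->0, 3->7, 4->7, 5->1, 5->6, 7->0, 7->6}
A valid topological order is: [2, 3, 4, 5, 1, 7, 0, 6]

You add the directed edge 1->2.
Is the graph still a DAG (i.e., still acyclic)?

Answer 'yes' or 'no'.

Given toposort: [2, 3, 4, 5, 1, 7, 0, 6]
Position of 1: index 4; position of 2: index 0
New edge 1->2: backward (u after v in old order)
Backward edge: old toposort is now invalid. Check if this creates a cycle.
Does 2 already reach 1? Reachable from 2: [2]. NO -> still a DAG (reorder needed).
Still a DAG? yes

Answer: yes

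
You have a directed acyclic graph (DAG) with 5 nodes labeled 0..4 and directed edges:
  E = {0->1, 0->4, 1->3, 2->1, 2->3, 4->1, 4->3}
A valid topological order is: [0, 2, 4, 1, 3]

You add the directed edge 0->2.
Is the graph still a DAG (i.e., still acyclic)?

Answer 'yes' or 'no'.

Answer: yes

Derivation:
Given toposort: [0, 2, 4, 1, 3]
Position of 0: index 0; position of 2: index 1
New edge 0->2: forward
Forward edge: respects the existing order. Still a DAG, same toposort still valid.
Still a DAG? yes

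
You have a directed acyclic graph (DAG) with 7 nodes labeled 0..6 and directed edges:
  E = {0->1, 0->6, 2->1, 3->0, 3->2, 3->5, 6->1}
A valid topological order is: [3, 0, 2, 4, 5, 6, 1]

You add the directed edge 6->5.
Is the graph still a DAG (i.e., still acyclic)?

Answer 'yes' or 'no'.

Given toposort: [3, 0, 2, 4, 5, 6, 1]
Position of 6: index 5; position of 5: index 4
New edge 6->5: backward (u after v in old order)
Backward edge: old toposort is now invalid. Check if this creates a cycle.
Does 5 already reach 6? Reachable from 5: [5]. NO -> still a DAG (reorder needed).
Still a DAG? yes

Answer: yes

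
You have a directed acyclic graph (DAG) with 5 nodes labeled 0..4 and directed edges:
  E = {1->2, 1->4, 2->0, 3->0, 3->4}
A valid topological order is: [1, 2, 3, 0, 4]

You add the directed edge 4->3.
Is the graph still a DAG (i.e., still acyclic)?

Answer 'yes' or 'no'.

Given toposort: [1, 2, 3, 0, 4]
Position of 4: index 4; position of 3: index 2
New edge 4->3: backward (u after v in old order)
Backward edge: old toposort is now invalid. Check if this creates a cycle.
Does 3 already reach 4? Reachable from 3: [0, 3, 4]. YES -> cycle!
Still a DAG? no

Answer: no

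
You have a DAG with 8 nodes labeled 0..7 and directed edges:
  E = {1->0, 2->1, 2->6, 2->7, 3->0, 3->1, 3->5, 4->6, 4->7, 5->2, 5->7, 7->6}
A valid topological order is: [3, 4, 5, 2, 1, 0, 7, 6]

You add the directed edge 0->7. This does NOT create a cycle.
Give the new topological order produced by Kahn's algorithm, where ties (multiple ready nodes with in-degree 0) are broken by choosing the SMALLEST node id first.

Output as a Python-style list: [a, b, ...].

Old toposort: [3, 4, 5, 2, 1, 0, 7, 6]
Added edge: 0->7
Position of 0 (5) < position of 7 (6). Old order still valid.
Run Kahn's algorithm (break ties by smallest node id):
  initial in-degrees: [2, 2, 1, 0, 0, 1, 3, 4]
  ready (indeg=0): [3, 4]
  pop 3: indeg[0]->1; indeg[1]->1; indeg[5]->0 | ready=[4, 5] | order so far=[3]
  pop 4: indeg[6]->2; indeg[7]->3 | ready=[5] | order so far=[3, 4]
  pop 5: indeg[2]->0; indeg[7]->2 | ready=[2] | order so far=[3, 4, 5]
  pop 2: indeg[1]->0; indeg[6]->1; indeg[7]->1 | ready=[1] | order so far=[3, 4, 5, 2]
  pop 1: indeg[0]->0 | ready=[0] | order so far=[3, 4, 5, 2, 1]
  pop 0: indeg[7]->0 | ready=[7] | order so far=[3, 4, 5, 2, 1, 0]
  pop 7: indeg[6]->0 | ready=[6] | order so far=[3, 4, 5, 2, 1, 0, 7]
  pop 6: no out-edges | ready=[] | order so far=[3, 4, 5, 2, 1, 0, 7, 6]
  Result: [3, 4, 5, 2, 1, 0, 7, 6]

Answer: [3, 4, 5, 2, 1, 0, 7, 6]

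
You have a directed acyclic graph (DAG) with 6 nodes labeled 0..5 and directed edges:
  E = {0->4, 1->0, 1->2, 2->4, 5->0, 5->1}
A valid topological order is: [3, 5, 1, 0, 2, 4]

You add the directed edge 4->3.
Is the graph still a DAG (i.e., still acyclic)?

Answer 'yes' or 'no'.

Given toposort: [3, 5, 1, 0, 2, 4]
Position of 4: index 5; position of 3: index 0
New edge 4->3: backward (u after v in old order)
Backward edge: old toposort is now invalid. Check if this creates a cycle.
Does 3 already reach 4? Reachable from 3: [3]. NO -> still a DAG (reorder needed).
Still a DAG? yes

Answer: yes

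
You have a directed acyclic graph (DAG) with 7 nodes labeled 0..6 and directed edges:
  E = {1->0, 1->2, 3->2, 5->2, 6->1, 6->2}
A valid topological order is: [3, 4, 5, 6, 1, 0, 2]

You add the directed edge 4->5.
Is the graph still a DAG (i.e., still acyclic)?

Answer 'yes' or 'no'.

Given toposort: [3, 4, 5, 6, 1, 0, 2]
Position of 4: index 1; position of 5: index 2
New edge 4->5: forward
Forward edge: respects the existing order. Still a DAG, same toposort still valid.
Still a DAG? yes

Answer: yes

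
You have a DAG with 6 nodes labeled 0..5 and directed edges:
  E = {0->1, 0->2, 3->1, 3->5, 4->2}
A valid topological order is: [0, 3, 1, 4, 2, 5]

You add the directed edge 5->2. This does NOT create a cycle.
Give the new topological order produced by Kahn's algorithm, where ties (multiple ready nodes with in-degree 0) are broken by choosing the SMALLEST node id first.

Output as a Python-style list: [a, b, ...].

Answer: [0, 3, 1, 4, 5, 2]

Derivation:
Old toposort: [0, 3, 1, 4, 2, 5]
Added edge: 5->2
Position of 5 (5) > position of 2 (4). Must reorder: 5 must now come before 2.
Run Kahn's algorithm (break ties by smallest node id):
  initial in-degrees: [0, 2, 3, 0, 0, 1]
  ready (indeg=0): [0, 3, 4]
  pop 0: indeg[1]->1; indeg[2]->2 | ready=[3, 4] | order so far=[0]
  pop 3: indeg[1]->0; indeg[5]->0 | ready=[1, 4, 5] | order so far=[0, 3]
  pop 1: no out-edges | ready=[4, 5] | order so far=[0, 3, 1]
  pop 4: indeg[2]->1 | ready=[5] | order so far=[0, 3, 1, 4]
  pop 5: indeg[2]->0 | ready=[2] | order so far=[0, 3, 1, 4, 5]
  pop 2: no out-edges | ready=[] | order so far=[0, 3, 1, 4, 5, 2]
  Result: [0, 3, 1, 4, 5, 2]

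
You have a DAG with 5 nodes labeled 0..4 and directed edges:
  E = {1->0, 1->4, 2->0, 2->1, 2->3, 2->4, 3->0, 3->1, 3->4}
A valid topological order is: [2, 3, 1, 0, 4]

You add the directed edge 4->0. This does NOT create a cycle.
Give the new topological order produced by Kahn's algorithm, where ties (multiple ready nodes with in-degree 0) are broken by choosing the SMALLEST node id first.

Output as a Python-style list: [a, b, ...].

Answer: [2, 3, 1, 4, 0]

Derivation:
Old toposort: [2, 3, 1, 0, 4]
Added edge: 4->0
Position of 4 (4) > position of 0 (3). Must reorder: 4 must now come before 0.
Run Kahn's algorithm (break ties by smallest node id):
  initial in-degrees: [4, 2, 0, 1, 3]
  ready (indeg=0): [2]
  pop 2: indeg[0]->3; indeg[1]->1; indeg[3]->0; indeg[4]->2 | ready=[3] | order so far=[2]
  pop 3: indeg[0]->2; indeg[1]->0; indeg[4]->1 | ready=[1] | order so far=[2, 3]
  pop 1: indeg[0]->1; indeg[4]->0 | ready=[4] | order so far=[2, 3, 1]
  pop 4: indeg[0]->0 | ready=[0] | order so far=[2, 3, 1, 4]
  pop 0: no out-edges | ready=[] | order so far=[2, 3, 1, 4, 0]
  Result: [2, 3, 1, 4, 0]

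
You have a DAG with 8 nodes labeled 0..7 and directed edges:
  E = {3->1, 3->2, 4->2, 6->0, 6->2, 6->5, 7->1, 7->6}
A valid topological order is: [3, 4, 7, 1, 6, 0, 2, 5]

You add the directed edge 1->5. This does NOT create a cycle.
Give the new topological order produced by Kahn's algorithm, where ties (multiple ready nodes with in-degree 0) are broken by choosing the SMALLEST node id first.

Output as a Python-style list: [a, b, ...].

Answer: [3, 4, 7, 1, 6, 0, 2, 5]

Derivation:
Old toposort: [3, 4, 7, 1, 6, 0, 2, 5]
Added edge: 1->5
Position of 1 (3) < position of 5 (7). Old order still valid.
Run Kahn's algorithm (break ties by smallest node id):
  initial in-degrees: [1, 2, 3, 0, 0, 2, 1, 0]
  ready (indeg=0): [3, 4, 7]
  pop 3: indeg[1]->1; indeg[2]->2 | ready=[4, 7] | order so far=[3]
  pop 4: indeg[2]->1 | ready=[7] | order so far=[3, 4]
  pop 7: indeg[1]->0; indeg[6]->0 | ready=[1, 6] | order so far=[3, 4, 7]
  pop 1: indeg[5]->1 | ready=[6] | order so far=[3, 4, 7, 1]
  pop 6: indeg[0]->0; indeg[2]->0; indeg[5]->0 | ready=[0, 2, 5] | order so far=[3, 4, 7, 1, 6]
  pop 0: no out-edges | ready=[2, 5] | order so far=[3, 4, 7, 1, 6, 0]
  pop 2: no out-edges | ready=[5] | order so far=[3, 4, 7, 1, 6, 0, 2]
  pop 5: no out-edges | ready=[] | order so far=[3, 4, 7, 1, 6, 0, 2, 5]
  Result: [3, 4, 7, 1, 6, 0, 2, 5]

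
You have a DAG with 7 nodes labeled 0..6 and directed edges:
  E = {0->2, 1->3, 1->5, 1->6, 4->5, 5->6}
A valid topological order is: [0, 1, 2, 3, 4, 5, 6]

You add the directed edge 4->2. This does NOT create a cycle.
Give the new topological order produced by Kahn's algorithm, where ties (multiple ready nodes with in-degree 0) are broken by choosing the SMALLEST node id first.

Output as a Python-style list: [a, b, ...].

Answer: [0, 1, 3, 4, 2, 5, 6]

Derivation:
Old toposort: [0, 1, 2, 3, 4, 5, 6]
Added edge: 4->2
Position of 4 (4) > position of 2 (2). Must reorder: 4 must now come before 2.
Run Kahn's algorithm (break ties by smallest node id):
  initial in-degrees: [0, 0, 2, 1, 0, 2, 2]
  ready (indeg=0): [0, 1, 4]
  pop 0: indeg[2]->1 | ready=[1, 4] | order so far=[0]
  pop 1: indeg[3]->0; indeg[5]->1; indeg[6]->1 | ready=[3, 4] | order so far=[0, 1]
  pop 3: no out-edges | ready=[4] | order so far=[0, 1, 3]
  pop 4: indeg[2]->0; indeg[5]->0 | ready=[2, 5] | order so far=[0, 1, 3, 4]
  pop 2: no out-edges | ready=[5] | order so far=[0, 1, 3, 4, 2]
  pop 5: indeg[6]->0 | ready=[6] | order so far=[0, 1, 3, 4, 2, 5]
  pop 6: no out-edges | ready=[] | order so far=[0, 1, 3, 4, 2, 5, 6]
  Result: [0, 1, 3, 4, 2, 5, 6]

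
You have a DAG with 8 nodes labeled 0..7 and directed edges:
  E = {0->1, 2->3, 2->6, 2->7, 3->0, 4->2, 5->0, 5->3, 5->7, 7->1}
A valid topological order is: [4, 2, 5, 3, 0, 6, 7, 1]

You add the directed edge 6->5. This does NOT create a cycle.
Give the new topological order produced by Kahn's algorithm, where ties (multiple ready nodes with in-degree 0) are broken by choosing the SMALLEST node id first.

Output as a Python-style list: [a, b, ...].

Old toposort: [4, 2, 5, 3, 0, 6, 7, 1]
Added edge: 6->5
Position of 6 (5) > position of 5 (2). Must reorder: 6 must now come before 5.
Run Kahn's algorithm (break ties by smallest node id):
  initial in-degrees: [2, 2, 1, 2, 0, 1, 1, 2]
  ready (indeg=0): [4]
  pop 4: indeg[2]->0 | ready=[2] | order so far=[4]
  pop 2: indeg[3]->1; indeg[6]->0; indeg[7]->1 | ready=[6] | order so far=[4, 2]
  pop 6: indeg[5]->0 | ready=[5] | order so far=[4, 2, 6]
  pop 5: indeg[0]->1; indeg[3]->0; indeg[7]->0 | ready=[3, 7] | order so far=[4, 2, 6, 5]
  pop 3: indeg[0]->0 | ready=[0, 7] | order so far=[4, 2, 6, 5, 3]
  pop 0: indeg[1]->1 | ready=[7] | order so far=[4, 2, 6, 5, 3, 0]
  pop 7: indeg[1]->0 | ready=[1] | order so far=[4, 2, 6, 5, 3, 0, 7]
  pop 1: no out-edges | ready=[] | order so far=[4, 2, 6, 5, 3, 0, 7, 1]
  Result: [4, 2, 6, 5, 3, 0, 7, 1]

Answer: [4, 2, 6, 5, 3, 0, 7, 1]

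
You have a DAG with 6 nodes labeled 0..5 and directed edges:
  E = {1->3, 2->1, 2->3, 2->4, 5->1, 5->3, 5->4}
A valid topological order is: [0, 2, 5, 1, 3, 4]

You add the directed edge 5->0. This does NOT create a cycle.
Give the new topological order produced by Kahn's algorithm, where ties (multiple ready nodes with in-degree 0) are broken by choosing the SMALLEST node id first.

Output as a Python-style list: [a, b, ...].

Old toposort: [0, 2, 5, 1, 3, 4]
Added edge: 5->0
Position of 5 (2) > position of 0 (0). Must reorder: 5 must now come before 0.
Run Kahn's algorithm (break ties by smallest node id):
  initial in-degrees: [1, 2, 0, 3, 2, 0]
  ready (indeg=0): [2, 5]
  pop 2: indeg[1]->1; indeg[3]->2; indeg[4]->1 | ready=[5] | order so far=[2]
  pop 5: indeg[0]->0; indeg[1]->0; indeg[3]->1; indeg[4]->0 | ready=[0, 1, 4] | order so far=[2, 5]
  pop 0: no out-edges | ready=[1, 4] | order so far=[2, 5, 0]
  pop 1: indeg[3]->0 | ready=[3, 4] | order so far=[2, 5, 0, 1]
  pop 3: no out-edges | ready=[4] | order so far=[2, 5, 0, 1, 3]
  pop 4: no out-edges | ready=[] | order so far=[2, 5, 0, 1, 3, 4]
  Result: [2, 5, 0, 1, 3, 4]

Answer: [2, 5, 0, 1, 3, 4]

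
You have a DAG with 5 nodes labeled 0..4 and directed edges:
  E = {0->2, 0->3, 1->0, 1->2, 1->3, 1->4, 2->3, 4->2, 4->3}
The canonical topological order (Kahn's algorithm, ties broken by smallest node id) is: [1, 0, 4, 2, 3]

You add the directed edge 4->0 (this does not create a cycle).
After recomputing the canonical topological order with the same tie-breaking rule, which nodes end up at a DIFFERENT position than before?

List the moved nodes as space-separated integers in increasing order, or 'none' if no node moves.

Answer: 0 4

Derivation:
Old toposort: [1, 0, 4, 2, 3]
Added edge 4->0
Recompute Kahn (smallest-id tiebreak):
  initial in-degrees: [2, 0, 3, 4, 1]
  ready (indeg=0): [1]
  pop 1: indeg[0]->1; indeg[2]->2; indeg[3]->3; indeg[4]->0 | ready=[4] | order so far=[1]
  pop 4: indeg[0]->0; indeg[2]->1; indeg[3]->2 | ready=[0] | order so far=[1, 4]
  pop 0: indeg[2]->0; indeg[3]->1 | ready=[2] | order so far=[1, 4, 0]
  pop 2: indeg[3]->0 | ready=[3] | order so far=[1, 4, 0, 2]
  pop 3: no out-edges | ready=[] | order so far=[1, 4, 0, 2, 3]
New canonical toposort: [1, 4, 0, 2, 3]
Compare positions:
  Node 0: index 1 -> 2 (moved)
  Node 1: index 0 -> 0 (same)
  Node 2: index 3 -> 3 (same)
  Node 3: index 4 -> 4 (same)
  Node 4: index 2 -> 1 (moved)
Nodes that changed position: 0 4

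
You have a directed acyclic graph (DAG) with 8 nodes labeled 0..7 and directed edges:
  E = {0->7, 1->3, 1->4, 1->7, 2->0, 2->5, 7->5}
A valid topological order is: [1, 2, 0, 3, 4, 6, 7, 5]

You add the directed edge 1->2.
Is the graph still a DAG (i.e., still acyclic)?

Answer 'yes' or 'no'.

Given toposort: [1, 2, 0, 3, 4, 6, 7, 5]
Position of 1: index 0; position of 2: index 1
New edge 1->2: forward
Forward edge: respects the existing order. Still a DAG, same toposort still valid.
Still a DAG? yes

Answer: yes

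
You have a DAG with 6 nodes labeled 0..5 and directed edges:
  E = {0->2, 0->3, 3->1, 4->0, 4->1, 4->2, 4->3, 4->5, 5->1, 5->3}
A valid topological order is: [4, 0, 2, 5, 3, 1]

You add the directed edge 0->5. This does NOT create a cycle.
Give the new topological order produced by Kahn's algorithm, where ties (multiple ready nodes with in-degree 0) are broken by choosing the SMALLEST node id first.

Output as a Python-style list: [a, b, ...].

Old toposort: [4, 0, 2, 5, 3, 1]
Added edge: 0->5
Position of 0 (1) < position of 5 (3). Old order still valid.
Run Kahn's algorithm (break ties by smallest node id):
  initial in-degrees: [1, 3, 2, 3, 0, 2]
  ready (indeg=0): [4]
  pop 4: indeg[0]->0; indeg[1]->2; indeg[2]->1; indeg[3]->2; indeg[5]->1 | ready=[0] | order so far=[4]
  pop 0: indeg[2]->0; indeg[3]->1; indeg[5]->0 | ready=[2, 5] | order so far=[4, 0]
  pop 2: no out-edges | ready=[5] | order so far=[4, 0, 2]
  pop 5: indeg[1]->1; indeg[3]->0 | ready=[3] | order so far=[4, 0, 2, 5]
  pop 3: indeg[1]->0 | ready=[1] | order so far=[4, 0, 2, 5, 3]
  pop 1: no out-edges | ready=[] | order so far=[4, 0, 2, 5, 3, 1]
  Result: [4, 0, 2, 5, 3, 1]

Answer: [4, 0, 2, 5, 3, 1]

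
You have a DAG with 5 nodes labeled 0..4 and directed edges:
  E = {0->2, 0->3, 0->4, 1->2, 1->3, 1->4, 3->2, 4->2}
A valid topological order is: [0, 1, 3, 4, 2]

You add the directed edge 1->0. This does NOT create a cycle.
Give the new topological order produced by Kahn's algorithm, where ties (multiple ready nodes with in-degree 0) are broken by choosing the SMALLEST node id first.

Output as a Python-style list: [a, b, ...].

Answer: [1, 0, 3, 4, 2]

Derivation:
Old toposort: [0, 1, 3, 4, 2]
Added edge: 1->0
Position of 1 (1) > position of 0 (0). Must reorder: 1 must now come before 0.
Run Kahn's algorithm (break ties by smallest node id):
  initial in-degrees: [1, 0, 4, 2, 2]
  ready (indeg=0): [1]
  pop 1: indeg[0]->0; indeg[2]->3; indeg[3]->1; indeg[4]->1 | ready=[0] | order so far=[1]
  pop 0: indeg[2]->2; indeg[3]->0; indeg[4]->0 | ready=[3, 4] | order so far=[1, 0]
  pop 3: indeg[2]->1 | ready=[4] | order so far=[1, 0, 3]
  pop 4: indeg[2]->0 | ready=[2] | order so far=[1, 0, 3, 4]
  pop 2: no out-edges | ready=[] | order so far=[1, 0, 3, 4, 2]
  Result: [1, 0, 3, 4, 2]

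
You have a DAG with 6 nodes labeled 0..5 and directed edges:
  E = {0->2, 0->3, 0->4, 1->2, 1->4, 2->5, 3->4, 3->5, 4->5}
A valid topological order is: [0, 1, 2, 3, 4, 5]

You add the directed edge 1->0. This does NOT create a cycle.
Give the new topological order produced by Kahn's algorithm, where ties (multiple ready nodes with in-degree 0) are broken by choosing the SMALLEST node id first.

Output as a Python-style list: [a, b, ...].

Answer: [1, 0, 2, 3, 4, 5]

Derivation:
Old toposort: [0, 1, 2, 3, 4, 5]
Added edge: 1->0
Position of 1 (1) > position of 0 (0). Must reorder: 1 must now come before 0.
Run Kahn's algorithm (break ties by smallest node id):
  initial in-degrees: [1, 0, 2, 1, 3, 3]
  ready (indeg=0): [1]
  pop 1: indeg[0]->0; indeg[2]->1; indeg[4]->2 | ready=[0] | order so far=[1]
  pop 0: indeg[2]->0; indeg[3]->0; indeg[4]->1 | ready=[2, 3] | order so far=[1, 0]
  pop 2: indeg[5]->2 | ready=[3] | order so far=[1, 0, 2]
  pop 3: indeg[4]->0; indeg[5]->1 | ready=[4] | order so far=[1, 0, 2, 3]
  pop 4: indeg[5]->0 | ready=[5] | order so far=[1, 0, 2, 3, 4]
  pop 5: no out-edges | ready=[] | order so far=[1, 0, 2, 3, 4, 5]
  Result: [1, 0, 2, 3, 4, 5]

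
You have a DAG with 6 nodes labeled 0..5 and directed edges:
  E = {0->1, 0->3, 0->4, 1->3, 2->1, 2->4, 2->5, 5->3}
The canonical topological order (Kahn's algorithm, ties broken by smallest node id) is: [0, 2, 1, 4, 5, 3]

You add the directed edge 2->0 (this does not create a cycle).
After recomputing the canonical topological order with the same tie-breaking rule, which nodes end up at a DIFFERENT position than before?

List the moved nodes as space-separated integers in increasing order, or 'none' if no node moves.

Answer: 0 2

Derivation:
Old toposort: [0, 2, 1, 4, 5, 3]
Added edge 2->0
Recompute Kahn (smallest-id tiebreak):
  initial in-degrees: [1, 2, 0, 3, 2, 1]
  ready (indeg=0): [2]
  pop 2: indeg[0]->0; indeg[1]->1; indeg[4]->1; indeg[5]->0 | ready=[0, 5] | order so far=[2]
  pop 0: indeg[1]->0; indeg[3]->2; indeg[4]->0 | ready=[1, 4, 5] | order so far=[2, 0]
  pop 1: indeg[3]->1 | ready=[4, 5] | order so far=[2, 0, 1]
  pop 4: no out-edges | ready=[5] | order so far=[2, 0, 1, 4]
  pop 5: indeg[3]->0 | ready=[3] | order so far=[2, 0, 1, 4, 5]
  pop 3: no out-edges | ready=[] | order so far=[2, 0, 1, 4, 5, 3]
New canonical toposort: [2, 0, 1, 4, 5, 3]
Compare positions:
  Node 0: index 0 -> 1 (moved)
  Node 1: index 2 -> 2 (same)
  Node 2: index 1 -> 0 (moved)
  Node 3: index 5 -> 5 (same)
  Node 4: index 3 -> 3 (same)
  Node 5: index 4 -> 4 (same)
Nodes that changed position: 0 2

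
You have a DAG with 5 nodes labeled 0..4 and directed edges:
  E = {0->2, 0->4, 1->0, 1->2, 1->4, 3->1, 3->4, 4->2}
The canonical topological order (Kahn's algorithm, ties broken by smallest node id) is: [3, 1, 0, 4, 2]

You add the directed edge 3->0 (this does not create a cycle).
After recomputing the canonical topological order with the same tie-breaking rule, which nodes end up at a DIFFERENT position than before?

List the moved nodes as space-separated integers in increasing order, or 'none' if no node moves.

Answer: none

Derivation:
Old toposort: [3, 1, 0, 4, 2]
Added edge 3->0
Recompute Kahn (smallest-id tiebreak):
  initial in-degrees: [2, 1, 3, 0, 3]
  ready (indeg=0): [3]
  pop 3: indeg[0]->1; indeg[1]->0; indeg[4]->2 | ready=[1] | order so far=[3]
  pop 1: indeg[0]->0; indeg[2]->2; indeg[4]->1 | ready=[0] | order so far=[3, 1]
  pop 0: indeg[2]->1; indeg[4]->0 | ready=[4] | order so far=[3, 1, 0]
  pop 4: indeg[2]->0 | ready=[2] | order so far=[3, 1, 0, 4]
  pop 2: no out-edges | ready=[] | order so far=[3, 1, 0, 4, 2]
New canonical toposort: [3, 1, 0, 4, 2]
Compare positions:
  Node 0: index 2 -> 2 (same)
  Node 1: index 1 -> 1 (same)
  Node 2: index 4 -> 4 (same)
  Node 3: index 0 -> 0 (same)
  Node 4: index 3 -> 3 (same)
Nodes that changed position: none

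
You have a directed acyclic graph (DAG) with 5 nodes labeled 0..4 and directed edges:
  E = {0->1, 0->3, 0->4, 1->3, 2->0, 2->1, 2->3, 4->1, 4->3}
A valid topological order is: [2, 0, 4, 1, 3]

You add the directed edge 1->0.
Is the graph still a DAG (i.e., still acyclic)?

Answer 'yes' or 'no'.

Answer: no

Derivation:
Given toposort: [2, 0, 4, 1, 3]
Position of 1: index 3; position of 0: index 1
New edge 1->0: backward (u after v in old order)
Backward edge: old toposort is now invalid. Check if this creates a cycle.
Does 0 already reach 1? Reachable from 0: [0, 1, 3, 4]. YES -> cycle!
Still a DAG? no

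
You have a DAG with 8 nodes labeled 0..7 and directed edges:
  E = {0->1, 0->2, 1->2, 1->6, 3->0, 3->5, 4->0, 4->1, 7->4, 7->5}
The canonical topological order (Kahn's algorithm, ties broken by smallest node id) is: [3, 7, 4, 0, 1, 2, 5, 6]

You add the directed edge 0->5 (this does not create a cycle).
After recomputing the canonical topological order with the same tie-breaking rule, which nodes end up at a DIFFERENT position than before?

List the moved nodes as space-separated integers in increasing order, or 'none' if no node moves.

Answer: none

Derivation:
Old toposort: [3, 7, 4, 0, 1, 2, 5, 6]
Added edge 0->5
Recompute Kahn (smallest-id tiebreak):
  initial in-degrees: [2, 2, 2, 0, 1, 3, 1, 0]
  ready (indeg=0): [3, 7]
  pop 3: indeg[0]->1; indeg[5]->2 | ready=[7] | order so far=[3]
  pop 7: indeg[4]->0; indeg[5]->1 | ready=[4] | order so far=[3, 7]
  pop 4: indeg[0]->0; indeg[1]->1 | ready=[0] | order so far=[3, 7, 4]
  pop 0: indeg[1]->0; indeg[2]->1; indeg[5]->0 | ready=[1, 5] | order so far=[3, 7, 4, 0]
  pop 1: indeg[2]->0; indeg[6]->0 | ready=[2, 5, 6] | order so far=[3, 7, 4, 0, 1]
  pop 2: no out-edges | ready=[5, 6] | order so far=[3, 7, 4, 0, 1, 2]
  pop 5: no out-edges | ready=[6] | order so far=[3, 7, 4, 0, 1, 2, 5]
  pop 6: no out-edges | ready=[] | order so far=[3, 7, 4, 0, 1, 2, 5, 6]
New canonical toposort: [3, 7, 4, 0, 1, 2, 5, 6]
Compare positions:
  Node 0: index 3 -> 3 (same)
  Node 1: index 4 -> 4 (same)
  Node 2: index 5 -> 5 (same)
  Node 3: index 0 -> 0 (same)
  Node 4: index 2 -> 2 (same)
  Node 5: index 6 -> 6 (same)
  Node 6: index 7 -> 7 (same)
  Node 7: index 1 -> 1 (same)
Nodes that changed position: none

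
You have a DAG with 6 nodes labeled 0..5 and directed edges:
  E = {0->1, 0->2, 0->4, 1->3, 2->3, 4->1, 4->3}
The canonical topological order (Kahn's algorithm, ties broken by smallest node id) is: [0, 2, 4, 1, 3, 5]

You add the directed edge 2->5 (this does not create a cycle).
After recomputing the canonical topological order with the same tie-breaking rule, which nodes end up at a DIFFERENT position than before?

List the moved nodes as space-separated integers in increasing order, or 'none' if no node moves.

Old toposort: [0, 2, 4, 1, 3, 5]
Added edge 2->5
Recompute Kahn (smallest-id tiebreak):
  initial in-degrees: [0, 2, 1, 3, 1, 1]
  ready (indeg=0): [0]
  pop 0: indeg[1]->1; indeg[2]->0; indeg[4]->0 | ready=[2, 4] | order so far=[0]
  pop 2: indeg[3]->2; indeg[5]->0 | ready=[4, 5] | order so far=[0, 2]
  pop 4: indeg[1]->0; indeg[3]->1 | ready=[1, 5] | order so far=[0, 2, 4]
  pop 1: indeg[3]->0 | ready=[3, 5] | order so far=[0, 2, 4, 1]
  pop 3: no out-edges | ready=[5] | order so far=[0, 2, 4, 1, 3]
  pop 5: no out-edges | ready=[] | order so far=[0, 2, 4, 1, 3, 5]
New canonical toposort: [0, 2, 4, 1, 3, 5]
Compare positions:
  Node 0: index 0 -> 0 (same)
  Node 1: index 3 -> 3 (same)
  Node 2: index 1 -> 1 (same)
  Node 3: index 4 -> 4 (same)
  Node 4: index 2 -> 2 (same)
  Node 5: index 5 -> 5 (same)
Nodes that changed position: none

Answer: none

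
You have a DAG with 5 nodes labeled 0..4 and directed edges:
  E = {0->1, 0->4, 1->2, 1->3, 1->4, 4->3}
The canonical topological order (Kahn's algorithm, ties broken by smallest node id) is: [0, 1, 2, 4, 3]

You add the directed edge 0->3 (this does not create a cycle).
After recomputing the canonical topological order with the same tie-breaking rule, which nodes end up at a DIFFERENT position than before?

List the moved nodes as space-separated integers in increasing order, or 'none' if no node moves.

Answer: none

Derivation:
Old toposort: [0, 1, 2, 4, 3]
Added edge 0->3
Recompute Kahn (smallest-id tiebreak):
  initial in-degrees: [0, 1, 1, 3, 2]
  ready (indeg=0): [0]
  pop 0: indeg[1]->0; indeg[3]->2; indeg[4]->1 | ready=[1] | order so far=[0]
  pop 1: indeg[2]->0; indeg[3]->1; indeg[4]->0 | ready=[2, 4] | order so far=[0, 1]
  pop 2: no out-edges | ready=[4] | order so far=[0, 1, 2]
  pop 4: indeg[3]->0 | ready=[3] | order so far=[0, 1, 2, 4]
  pop 3: no out-edges | ready=[] | order so far=[0, 1, 2, 4, 3]
New canonical toposort: [0, 1, 2, 4, 3]
Compare positions:
  Node 0: index 0 -> 0 (same)
  Node 1: index 1 -> 1 (same)
  Node 2: index 2 -> 2 (same)
  Node 3: index 4 -> 4 (same)
  Node 4: index 3 -> 3 (same)
Nodes that changed position: none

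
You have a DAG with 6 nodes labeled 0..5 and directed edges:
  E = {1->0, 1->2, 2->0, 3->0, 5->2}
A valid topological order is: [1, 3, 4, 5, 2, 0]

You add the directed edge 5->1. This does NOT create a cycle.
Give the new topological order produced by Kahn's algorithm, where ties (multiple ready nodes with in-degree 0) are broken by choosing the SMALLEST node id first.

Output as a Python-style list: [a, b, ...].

Answer: [3, 4, 5, 1, 2, 0]

Derivation:
Old toposort: [1, 3, 4, 5, 2, 0]
Added edge: 5->1
Position of 5 (3) > position of 1 (0). Must reorder: 5 must now come before 1.
Run Kahn's algorithm (break ties by smallest node id):
  initial in-degrees: [3, 1, 2, 0, 0, 0]
  ready (indeg=0): [3, 4, 5]
  pop 3: indeg[0]->2 | ready=[4, 5] | order so far=[3]
  pop 4: no out-edges | ready=[5] | order so far=[3, 4]
  pop 5: indeg[1]->0; indeg[2]->1 | ready=[1] | order so far=[3, 4, 5]
  pop 1: indeg[0]->1; indeg[2]->0 | ready=[2] | order so far=[3, 4, 5, 1]
  pop 2: indeg[0]->0 | ready=[0] | order so far=[3, 4, 5, 1, 2]
  pop 0: no out-edges | ready=[] | order so far=[3, 4, 5, 1, 2, 0]
  Result: [3, 4, 5, 1, 2, 0]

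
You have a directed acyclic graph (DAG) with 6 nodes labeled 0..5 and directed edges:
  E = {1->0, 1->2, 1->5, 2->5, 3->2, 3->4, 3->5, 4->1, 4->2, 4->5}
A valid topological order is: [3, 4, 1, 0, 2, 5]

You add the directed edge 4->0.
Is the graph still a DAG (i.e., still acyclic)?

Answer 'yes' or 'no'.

Given toposort: [3, 4, 1, 0, 2, 5]
Position of 4: index 1; position of 0: index 3
New edge 4->0: forward
Forward edge: respects the existing order. Still a DAG, same toposort still valid.
Still a DAG? yes

Answer: yes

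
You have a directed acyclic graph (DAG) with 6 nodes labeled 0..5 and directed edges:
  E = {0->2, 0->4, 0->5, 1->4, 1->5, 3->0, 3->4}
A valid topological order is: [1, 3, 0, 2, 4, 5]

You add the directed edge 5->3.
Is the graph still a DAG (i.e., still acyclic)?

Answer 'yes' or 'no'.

Given toposort: [1, 3, 0, 2, 4, 5]
Position of 5: index 5; position of 3: index 1
New edge 5->3: backward (u after v in old order)
Backward edge: old toposort is now invalid. Check if this creates a cycle.
Does 3 already reach 5? Reachable from 3: [0, 2, 3, 4, 5]. YES -> cycle!
Still a DAG? no

Answer: no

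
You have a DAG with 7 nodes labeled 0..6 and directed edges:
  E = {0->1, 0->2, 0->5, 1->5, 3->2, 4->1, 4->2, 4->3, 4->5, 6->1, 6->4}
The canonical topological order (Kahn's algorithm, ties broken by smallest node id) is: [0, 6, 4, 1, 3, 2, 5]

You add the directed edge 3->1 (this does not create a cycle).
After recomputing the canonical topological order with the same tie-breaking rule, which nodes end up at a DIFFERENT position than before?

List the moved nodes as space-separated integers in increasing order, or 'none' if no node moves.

Old toposort: [0, 6, 4, 1, 3, 2, 5]
Added edge 3->1
Recompute Kahn (smallest-id tiebreak):
  initial in-degrees: [0, 4, 3, 1, 1, 3, 0]
  ready (indeg=0): [0, 6]
  pop 0: indeg[1]->3; indeg[2]->2; indeg[5]->2 | ready=[6] | order so far=[0]
  pop 6: indeg[1]->2; indeg[4]->0 | ready=[4] | order so far=[0, 6]
  pop 4: indeg[1]->1; indeg[2]->1; indeg[3]->0; indeg[5]->1 | ready=[3] | order so far=[0, 6, 4]
  pop 3: indeg[1]->0; indeg[2]->0 | ready=[1, 2] | order so far=[0, 6, 4, 3]
  pop 1: indeg[5]->0 | ready=[2, 5] | order so far=[0, 6, 4, 3, 1]
  pop 2: no out-edges | ready=[5] | order so far=[0, 6, 4, 3, 1, 2]
  pop 5: no out-edges | ready=[] | order so far=[0, 6, 4, 3, 1, 2, 5]
New canonical toposort: [0, 6, 4, 3, 1, 2, 5]
Compare positions:
  Node 0: index 0 -> 0 (same)
  Node 1: index 3 -> 4 (moved)
  Node 2: index 5 -> 5 (same)
  Node 3: index 4 -> 3 (moved)
  Node 4: index 2 -> 2 (same)
  Node 5: index 6 -> 6 (same)
  Node 6: index 1 -> 1 (same)
Nodes that changed position: 1 3

Answer: 1 3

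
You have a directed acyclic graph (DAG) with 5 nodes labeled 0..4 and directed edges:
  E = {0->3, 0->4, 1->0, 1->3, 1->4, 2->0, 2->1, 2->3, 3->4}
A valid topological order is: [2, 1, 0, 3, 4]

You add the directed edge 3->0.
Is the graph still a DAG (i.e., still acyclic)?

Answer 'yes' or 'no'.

Answer: no

Derivation:
Given toposort: [2, 1, 0, 3, 4]
Position of 3: index 3; position of 0: index 2
New edge 3->0: backward (u after v in old order)
Backward edge: old toposort is now invalid. Check if this creates a cycle.
Does 0 already reach 3? Reachable from 0: [0, 3, 4]. YES -> cycle!
Still a DAG? no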